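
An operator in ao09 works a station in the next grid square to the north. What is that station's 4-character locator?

AP00

Latitude square 9; +1 → 10, wraps to 0, carry into field.
Latitude field O = 14; +1 → 15 = P.
The longitude characters are unchanged.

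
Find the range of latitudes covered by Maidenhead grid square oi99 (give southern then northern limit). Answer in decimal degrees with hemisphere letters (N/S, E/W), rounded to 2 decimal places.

Field O=14, I=8: +14·20° lon, +8·10° lat → SW at lon 100°, lat -10°.
Square 9, 9: +9·2° lon, +9·1° lat → SW at lon 118°, lat -1°.
Cell spans 2° lon × 1° lat.
south 1.00° S, north 0.00° N.

1.00° S, 0.00° N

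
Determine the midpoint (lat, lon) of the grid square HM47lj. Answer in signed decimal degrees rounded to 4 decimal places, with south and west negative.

37.3958, -31.0417

Field H=7, M=12: +7·20° lon, +12·10° lat → SW at lon -40°, lat 30°.
Square 4, 7: +4·2° lon, +7·1° lat → SW at lon -32°, lat 37°.
Subsquare l=11, j=9: +11·0.0833333° lon, +9·0.0416667° lat → SW at lon -31.0833°, lat 37.375°.
Cell spans 0.0833333° lon × 0.0416667° lat. Centre is SW corner plus half of each.
latitude 37.3958, longitude -31.0417.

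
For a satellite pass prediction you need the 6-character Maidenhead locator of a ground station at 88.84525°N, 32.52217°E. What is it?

KR68gu

Offset from 180°W / 90°S: lon 212.5222°, lat 178.8452°.
Field: lon ⌊212.5222/20⌋ = 10 → K; lat ⌊178.8452/10⌋ = 17 → R.
Square: lon ⌊12.5222/2⌋ = 6; lat ⌊8.8452/1⌋ = 8.
Subsquare: lon ⌊0.5222/0.0833333⌋ = 6 → g; lat ⌊0.8452/0.0416667⌋ = 20 → u.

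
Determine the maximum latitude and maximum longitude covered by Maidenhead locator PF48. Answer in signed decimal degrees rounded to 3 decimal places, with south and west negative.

Field P=15, F=5: +15·20° lon, +5·10° lat → SW at lon 120°, lat -40°.
Square 4, 8: +4·2° lon, +8·1° lat → SW at lon 128°, lat -32°.
Cell spans 2° lon × 1° lat. NE corner is SW corner plus one full cell.
latitude -31.000, longitude 130.000.

-31.000, 130.000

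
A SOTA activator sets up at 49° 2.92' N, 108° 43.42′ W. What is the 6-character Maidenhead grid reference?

DN59pb

Shift to the Maidenhead origin (180°W, 90°S): lon 71.2763, lat 139.0487.
Field (20°×10°, letters A–R): 71.2763/20 → 3 → D, 139.0487/10 → 13 → N; chars DN.
Square (2°×1°, digits 0–9): 11.2763/2 → 5, 9.0487/1 → 9; chars 59.
Subsquare (5′×2.5′, letters a–x): 1.2763/0.0833333 → 15 → p, 0.0487/0.0416667 → 1 → b; chars pb.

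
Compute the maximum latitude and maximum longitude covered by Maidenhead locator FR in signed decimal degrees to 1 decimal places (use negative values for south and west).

90.0, -60.0

Field F=5, R=17: +5·20° lon, +17·10° lat → SW at lon -80°, lat 80°.
Cell spans 20° lon × 10° lat. NE corner is SW corner plus one full cell.
latitude 90.0, longitude -60.0.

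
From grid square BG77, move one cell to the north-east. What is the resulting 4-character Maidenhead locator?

Longitude square 7; +1 → 8.
Latitude square 7; +1 → 8.

BG88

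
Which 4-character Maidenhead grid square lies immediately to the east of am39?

Longitude square 3; +1 → 4.
The latitude characters are unchanged.

AM49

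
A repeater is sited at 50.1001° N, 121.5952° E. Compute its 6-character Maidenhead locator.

Shift to the Maidenhead origin (180°W, 90°S): lon 301.5952, lat 140.1001.
Field: 301.5952/20 → 15 → P, 140.1001/10 → 14 → O; chars PO.
Square: 1.5952/2 → 0, 0.1001/1 → 0; chars 00.
Subsquare: 1.5952/0.0833333 → 19 → t, 0.1001/0.0416667 → 2 → c; chars tc.

PO00tc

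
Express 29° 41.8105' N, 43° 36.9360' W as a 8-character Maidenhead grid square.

GL89eq67

Offset from 180°W / 90°S: lon 136.38440°, lat 119.69684°.
Field (20°×10°, letters A–R): 136.38440/20 → 6 → G, 119.69684/10 → 11 → L; chars GL.
Square (2°×1°, digits 0–9): 16.38440/2 → 8, 9.69684/1 → 9; chars 89.
Subsquare (5′×2.5′, letters a–x): 0.38440/0.0833333 → 4 → e, 0.69684/0.0416667 → 16 → q; chars eq.
Extended square (30″×15″, digits 0–9): 0.05107/0.00833333 → 6, 0.03018/0.00416667 → 7; chars 67.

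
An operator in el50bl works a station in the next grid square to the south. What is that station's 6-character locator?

Latitude subsquare l = 11; −1 → 10 = k.
The longitude characters are unchanged.

EL50bk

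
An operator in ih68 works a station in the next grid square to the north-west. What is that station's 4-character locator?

Longitude square 6; −1 → 5.
Latitude square 8; +1 → 9.

IH59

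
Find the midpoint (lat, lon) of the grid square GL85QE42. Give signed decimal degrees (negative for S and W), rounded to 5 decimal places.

Field G=6, L=11: +6·20° lon, +11·10° lat → SW at lon -60°, lat 20°.
Square 8, 5: +8·2° lon, +5·1° lat → SW at lon -44°, lat 25°.
Subsquare q=16, e=4: +16·0.0833333° lon, +4·0.0416667° lat → SW at lon -42.6667°, lat 25.1667°.
Extended square 4, 2: +4·0.00833333° lon, +2·0.00416667° lat → SW at lon -42.6333°, lat 25.175°.
Cell spans 0.00833333° lon × 0.00416667° lat. Centre is SW corner plus half of each.
latitude 25.17708, longitude -42.62917.

25.17708, -42.62917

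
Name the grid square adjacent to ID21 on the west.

ID11

Longitude square 2; −1 → 1.
The latitude characters are unchanged.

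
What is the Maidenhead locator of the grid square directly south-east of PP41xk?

Longitude subsquare x = 23; +1 → 24, wraps to 0 = a, carry into square.
Longitude square 4; +1 → 5.
Latitude subsquare k = 10; −1 → 9 = j.

PP51aj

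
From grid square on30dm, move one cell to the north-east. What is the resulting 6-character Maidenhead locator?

ON30en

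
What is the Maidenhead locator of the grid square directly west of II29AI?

II19xi

Longitude subsquare a = 0; −1 → -1, wraps to 23 = x, carry into square.
Longitude square 2; −1 → 1.
The latitude characters are unchanged.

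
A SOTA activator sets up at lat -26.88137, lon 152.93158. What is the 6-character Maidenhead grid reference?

Add 180° to longitude and 90° to latitude: 332.9316, 63.1186.
Field: 332.9316/20 → 16 → Q, 63.1186/10 → 6 → G; chars QG.
Square: 12.9316/2 → 6, 3.1186/1 → 3; chars 63.
Subsquare: 0.9316/0.0833333 → 11 → l, 0.1186/0.0416667 → 2 → c; chars lc.

QG63lc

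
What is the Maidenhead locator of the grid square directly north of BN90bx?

BN91ba

Latitude subsquare x = 23; +1 → 24, wraps to 0 = a, carry into square.
Latitude square 0; +1 → 1.
The longitude characters are unchanged.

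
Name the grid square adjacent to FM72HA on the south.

FM71hx

Latitude subsquare a = 0; −1 → -1, wraps to 23 = x, carry into square.
Latitude square 2; −1 → 1.
The longitude characters are unchanged.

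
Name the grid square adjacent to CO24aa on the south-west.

CO13xx

Longitude subsquare a = 0; −1 → -1, wraps to 23 = x, carry into square.
Longitude square 2; −1 → 1.
Latitude subsquare a = 0; −1 → -1, wraps to 23 = x, carry into square.
Latitude square 4; −1 → 3.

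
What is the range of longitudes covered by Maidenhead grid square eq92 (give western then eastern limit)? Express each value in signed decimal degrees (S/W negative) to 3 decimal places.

-82.000, -80.000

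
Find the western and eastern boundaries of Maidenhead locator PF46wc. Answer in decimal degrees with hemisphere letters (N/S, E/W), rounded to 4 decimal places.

Field P=15, F=5: +15·20° lon, +5·10° lat → SW at lon 120°, lat -40°.
Square 4, 6: +4·2° lon, +6·1° lat → SW at lon 128°, lat -34°.
Subsquare w=22, c=2: +22·0.0833333° lon, +2·0.0416667° lat → SW at lon 129.833°, lat -33.9167°.
Cell spans 0.0833333° lon × 0.0416667° lat.
west 129.8333° E, east 129.9167° E.

129.8333° E, 129.9167° E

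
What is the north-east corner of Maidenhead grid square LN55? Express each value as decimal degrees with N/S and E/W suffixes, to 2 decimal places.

Field L=11, N=13: +11·20° lon, +13·10° lat → SW at lon 40°, lat 40°.
Square 5, 5: +5·2° lon, +5·1° lat → SW at lon 50°, lat 45°.
Cell spans 2° lon × 1° lat. NE corner is SW corner plus one full cell.
latitude 46.00° N, longitude 52.00° E.

46.00° N, 52.00° E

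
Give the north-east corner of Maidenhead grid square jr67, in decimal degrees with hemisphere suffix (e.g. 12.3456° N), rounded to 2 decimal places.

88.00° N, 14.00° E

Field J=9, R=17: +9·20° lon, +17·10° lat → SW at lon 0°, lat 80°.
Square 6, 7: +6·2° lon, +7·1° lat → SW at lon 12°, lat 87°.
Cell spans 2° lon × 1° lat. NE corner is SW corner plus one full cell.
latitude 88.00° N, longitude 14.00° E.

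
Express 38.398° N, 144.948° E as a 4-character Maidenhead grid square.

Shift to the Maidenhead origin (180°W, 90°S): lon 324.95, lat 128.40.
Field (20°×10°, letters A–R): lon ⌊324.95/20⌋ = 16 → Q; lat ⌊128.40/10⌋ = 12 → M.
Square (2°×1°, digits 0–9): lon ⌊4.95/2⌋ = 2; lat ⌊8.40/1⌋ = 8.

QM28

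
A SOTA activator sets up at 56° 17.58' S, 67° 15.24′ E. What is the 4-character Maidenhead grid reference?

MD33

Add 180° to longitude and 90° to latitude: 247.25, 33.71.
Field (20°×10°, letters A–R): 247.25/20 → 12 → M, 33.71/10 → 3 → D; chars MD.
Square (2°×1°, digits 0–9): 7.25/2 → 3, 3.71/1 → 3; chars 33.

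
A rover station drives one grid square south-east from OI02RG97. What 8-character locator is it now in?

Longitude extended square 9; +1 → 10, wraps to 0, carry into subsquare.
Longitude subsquare r = 17; +1 → 18 = s.
Latitude extended square 7; −1 → 6.

OI02sg06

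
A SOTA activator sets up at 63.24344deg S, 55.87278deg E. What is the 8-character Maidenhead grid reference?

LC76ws41

Shift to the Maidenhead origin (180°W, 90°S): lon 235.87278, lat 26.75656.
Field: lon ⌊235.87278/20⌋ = 11 → L; lat ⌊26.75656/10⌋ = 2 → C.
Square: lon ⌊15.87278/2⌋ = 7; lat ⌊6.75656/1⌋ = 6.
Subsquare: lon ⌊1.87278/0.0833333⌋ = 22 → w; lat ⌊0.75656/0.0416667⌋ = 18 → s.
Extended square: lon ⌊0.03945/0.00833333⌋ = 4; lat ⌊0.00656/0.00416667⌋ = 1.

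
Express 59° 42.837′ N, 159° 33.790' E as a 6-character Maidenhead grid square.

QO99sr

Add 180° to longitude and 90° to latitude: 339.5632, 149.7140.
Field: 339.5632/20 → 16 → Q, 149.7140/10 → 14 → O; chars QO.
Square: 19.5632/2 → 9, 9.7140/1 → 9; chars 99.
Subsquare: 1.5632/0.0833333 → 18 → s, 0.7140/0.0416667 → 17 → r; chars sr.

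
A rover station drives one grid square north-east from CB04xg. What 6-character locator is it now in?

Longitude subsquare x = 23; +1 → 24, wraps to 0 = a, carry into square.
Longitude square 0; +1 → 1.
Latitude subsquare g = 6; +1 → 7 = h.

CB14ah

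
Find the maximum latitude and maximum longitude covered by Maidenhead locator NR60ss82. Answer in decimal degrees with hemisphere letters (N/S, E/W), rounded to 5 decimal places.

Field N=13, R=17: +13·20° lon, +17·10° lat → SW at lon 80°, lat 80°.
Square 6, 0: +6·2° lon, +0·1° lat → SW at lon 92°, lat 80°.
Subsquare s=18, s=18: +18·0.0833333° lon, +18·0.0416667° lat → SW at lon 93.5°, lat 80.75°.
Extended square 8, 2: +8·0.00833333° lon, +2·0.00416667° lat → SW at lon 93.5667°, lat 80.7583°.
Cell spans 0.00833333° lon × 0.00416667° lat. NE corner is SW corner plus one full cell.
latitude 80.76250° N, longitude 93.57500° E.

80.76250° N, 93.57500° E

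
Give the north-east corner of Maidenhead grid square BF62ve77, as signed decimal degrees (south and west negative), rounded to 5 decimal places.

Field B=1, F=5: +1·20° lon, +5·10° lat → SW at lon -160°, lat -40°.
Square 6, 2: +6·2° lon, +2·1° lat → SW at lon -148°, lat -38°.
Subsquare v=21, e=4: +21·0.0833333° lon, +4·0.0416667° lat → SW at lon -146.25°, lat -37.8333°.
Extended square 7, 7: +7·0.00833333° lon, +7·0.00416667° lat → SW at lon -146.192°, lat -37.8042°.
Cell spans 0.00833333° lon × 0.00416667° lat. NE corner is SW corner plus one full cell.
latitude -37.80000, longitude -146.18333.

-37.80000, -146.18333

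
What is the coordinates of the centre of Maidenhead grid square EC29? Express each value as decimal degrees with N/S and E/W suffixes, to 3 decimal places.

Field E=4, C=2: +4·20° lon, +2·10° lat → SW at lon -100°, lat -70°.
Square 2, 9: +2·2° lon, +9·1° lat → SW at lon -96°, lat -61°.
Cell spans 2° lon × 1° lat. Centre is SW corner plus half of each.
latitude 60.500° S, longitude 95.000° W.

60.500° S, 95.000° W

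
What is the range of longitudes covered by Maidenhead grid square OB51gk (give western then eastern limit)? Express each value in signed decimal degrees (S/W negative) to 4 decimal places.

Field O=14, B=1: +14·20° lon, +1·10° lat → SW at lon 100°, lat -80°.
Square 5, 1: +5·2° lon, +1·1° lat → SW at lon 110°, lat -79°.
Subsquare g=6, k=10: +6·0.0833333° lon, +10·0.0416667° lat → SW at lon 110.5°, lat -78.5833°.
Cell spans 0.0833333° lon × 0.0416667° lat.
west 110.5000, east 110.5833.

110.5000, 110.5833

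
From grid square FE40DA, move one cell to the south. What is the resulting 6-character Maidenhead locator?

FD49dx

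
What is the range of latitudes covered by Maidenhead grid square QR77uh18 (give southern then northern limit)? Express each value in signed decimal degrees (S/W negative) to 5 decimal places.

Field Q=16, R=17: +16·20° lon, +17·10° lat → SW at lon 140°, lat 80°.
Square 7, 7: +7·2° lon, +7·1° lat → SW at lon 154°, lat 87°.
Subsquare u=20, h=7: +20·0.0833333° lon, +7·0.0416667° lat → SW at lon 155.667°, lat 87.2917°.
Extended square 1, 8: +1·0.00833333° lon, +8·0.00416667° lat → SW at lon 155.675°, lat 87.325°.
Cell spans 0.00833333° lon × 0.00416667° lat.
south 87.32500, north 87.32917.

87.32500, 87.32917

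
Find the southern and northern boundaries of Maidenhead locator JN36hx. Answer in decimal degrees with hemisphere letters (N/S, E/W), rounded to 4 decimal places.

Field J=9, N=13: +9·20° lon, +13·10° lat → SW at lon 0°, lat 40°.
Square 3, 6: +3·2° lon, +6·1° lat → SW at lon 6°, lat 46°.
Subsquare h=7, x=23: +7·0.0833333° lon, +23·0.0416667° lat → SW at lon 6.58333°, lat 46.9583°.
Cell spans 0.0833333° lon × 0.0416667° lat.
south 46.9583° N, north 47.0000° N.

46.9583° N, 47.0000° N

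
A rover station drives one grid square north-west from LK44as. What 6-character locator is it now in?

LK34xt

Longitude subsquare a = 0; −1 → -1, wraps to 23 = x, carry into square.
Longitude square 4; −1 → 3.
Latitude subsquare s = 18; +1 → 19 = t.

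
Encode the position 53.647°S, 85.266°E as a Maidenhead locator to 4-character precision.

ND26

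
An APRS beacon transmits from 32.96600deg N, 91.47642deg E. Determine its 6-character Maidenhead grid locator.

NM52rx

Offset from 180°W / 90°S: lon 271.4764°, lat 122.9660°.
Field: 271.4764/20 → 13 → N, 122.9660/10 → 12 → M; chars NM.
Square: 11.4764/2 → 5, 2.9660/1 → 2; chars 52.
Subsquare: 1.4764/0.0833333 → 17 → r, 0.9660/0.0416667 → 23 → x; chars rx.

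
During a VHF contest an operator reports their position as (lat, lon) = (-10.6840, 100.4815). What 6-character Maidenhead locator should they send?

OH09fh

Add 180° to longitude and 90° to latitude: 280.4815, 79.3160.
Field: lon ⌊280.4815/20⌋ = 14 → O; lat ⌊79.3160/10⌋ = 7 → H.
Square: lon ⌊0.4815/2⌋ = 0; lat ⌊9.3160/1⌋ = 9.
Subsquare: lon ⌊0.4815/0.0833333⌋ = 5 → f; lat ⌊0.3160/0.0416667⌋ = 7 → h.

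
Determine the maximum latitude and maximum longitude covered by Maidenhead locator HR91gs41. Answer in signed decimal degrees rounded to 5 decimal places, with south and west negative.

Field H=7, R=17: +7·20° lon, +17·10° lat → SW at lon -40°, lat 80°.
Square 9, 1: +9·2° lon, +1·1° lat → SW at lon -22°, lat 81°.
Subsquare g=6, s=18: +6·0.0833333° lon, +18·0.0416667° lat → SW at lon -21.5°, lat 81.75°.
Extended square 4, 1: +4·0.00833333° lon, +1·0.00416667° lat → SW at lon -21.4667°, lat 81.7542°.
Cell spans 0.00833333° lon × 0.00416667° lat. NE corner is SW corner plus one full cell.
latitude 81.75833, longitude -21.45833.

81.75833, -21.45833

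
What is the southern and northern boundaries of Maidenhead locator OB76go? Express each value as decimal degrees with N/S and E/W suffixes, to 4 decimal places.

73.4167° S, 73.3750° S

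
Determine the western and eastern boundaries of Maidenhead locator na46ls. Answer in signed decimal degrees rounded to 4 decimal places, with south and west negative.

Field N=13, A=0: +13·20° lon, +0·10° lat → SW at lon 80°, lat -90°.
Square 4, 6: +4·2° lon, +6·1° lat → SW at lon 88°, lat -84°.
Subsquare l=11, s=18: +11·0.0833333° lon, +18·0.0416667° lat → SW at lon 88.9167°, lat -83.25°.
Cell spans 0.0833333° lon × 0.0416667° lat.
west 88.9167, east 89.0000.

88.9167, 89.0000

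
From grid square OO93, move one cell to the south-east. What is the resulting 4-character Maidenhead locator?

Longitude square 9; +1 → 10, wraps to 0, carry into field.
Longitude field O = 14; +1 → 15 = P.
Latitude square 3; −1 → 2.

PO02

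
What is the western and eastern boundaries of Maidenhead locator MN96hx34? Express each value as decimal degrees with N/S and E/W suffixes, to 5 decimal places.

Field M=12, N=13: +12·20° lon, +13·10° lat → SW at lon 60°, lat 40°.
Square 9, 6: +9·2° lon, +6·1° lat → SW at lon 78°, lat 46°.
Subsquare h=7, x=23: +7·0.0833333° lon, +23·0.0416667° lat → SW at lon 78.5833°, lat 46.9583°.
Extended square 3, 4: +3·0.00833333° lon, +4·0.00416667° lat → SW at lon 78.6083°, lat 46.975°.
Cell spans 0.00833333° lon × 0.00416667° lat.
west 78.60833° E, east 78.61667° E.

78.60833° E, 78.61667° E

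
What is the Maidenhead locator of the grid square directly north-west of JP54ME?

JP54lf

Longitude subsquare m = 12; −1 → 11 = l.
Latitude subsquare e = 4; +1 → 5 = f.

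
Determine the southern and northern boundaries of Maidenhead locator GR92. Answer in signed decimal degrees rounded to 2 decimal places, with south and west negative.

82.00, 83.00

Field G=6, R=17: +6·20° lon, +17·10° lat → SW at lon -60°, lat 80°.
Square 9, 2: +9·2° lon, +2·1° lat → SW at lon -42°, lat 82°.
Cell spans 2° lon × 1° lat.
south 82.00, north 83.00.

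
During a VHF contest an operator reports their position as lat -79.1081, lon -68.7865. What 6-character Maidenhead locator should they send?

Add 180° to longitude and 90° to latitude: 111.2135, 10.8919.
Field (20°×10°, letters A–R): 111.2135/20 → 5 → F, 10.8919/10 → 1 → B; chars FB.
Square (2°×1°, digits 0–9): 11.2135/2 → 5, 0.8919/1 → 0; chars 50.
Subsquare (5′×2.5′, letters a–x): 1.2135/0.0833333 → 14 → o, 0.8919/0.0416667 → 21 → v; chars ov.

FB50ov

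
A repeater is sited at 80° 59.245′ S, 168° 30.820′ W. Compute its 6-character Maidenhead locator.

AA59ra

Shift to the Maidenhead origin (180°W, 90°S): lon 11.4863, lat 9.0126.
Field (20°×10°, letters A–R): 11.4863/20 → 0 → A, 9.0126/10 → 0 → A; chars AA.
Square (2°×1°, digits 0–9): 11.4863/2 → 5, 9.0126/1 → 9; chars 59.
Subsquare (5′×2.5′, letters a–x): 1.4863/0.0833333 → 17 → r, 0.0126/0.0416667 → 0 → a; chars ra.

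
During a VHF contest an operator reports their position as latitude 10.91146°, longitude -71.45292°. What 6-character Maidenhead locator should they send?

Add 180° to longitude and 90° to latitude: 108.5471, 100.9115.
Field: lon ⌊108.5471/20⌋ = 5 → F; lat ⌊100.9115/10⌋ = 10 → K.
Square: lon ⌊8.5471/2⌋ = 4; lat ⌊0.9115/1⌋ = 0.
Subsquare: lon ⌊0.5471/0.0833333⌋ = 6 → g; lat ⌊0.9115/0.0416667⌋ = 21 → v.

FK40gv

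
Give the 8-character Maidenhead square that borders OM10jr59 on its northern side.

Latitude extended square 9; +1 → 10, wraps to 0, carry into subsquare.
Latitude subsquare r = 17; +1 → 18 = s.
The longitude characters are unchanged.

OM10js50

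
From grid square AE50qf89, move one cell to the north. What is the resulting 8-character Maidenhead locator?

AE50qg80

Latitude extended square 9; +1 → 10, wraps to 0, carry into subsquare.
Latitude subsquare f = 5; +1 → 6 = g.
The longitude characters are unchanged.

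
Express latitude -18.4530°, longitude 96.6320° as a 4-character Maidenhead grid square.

NH81

Offset from 180°W / 90°S: lon 276.63°, lat 71.55°.
Field: lon ⌊276.63/20⌋ = 13 → N; lat ⌊71.55/10⌋ = 7 → H.
Square: lon ⌊16.63/2⌋ = 8; lat ⌊1.55/1⌋ = 1.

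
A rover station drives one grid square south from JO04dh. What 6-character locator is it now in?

JO04dg

Latitude subsquare h = 7; −1 → 6 = g.
The longitude characters are unchanged.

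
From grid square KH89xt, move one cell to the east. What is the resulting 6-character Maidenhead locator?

KH99at

Longitude subsquare x = 23; +1 → 24, wraps to 0 = a, carry into square.
Longitude square 8; +1 → 9.
The latitude characters are unchanged.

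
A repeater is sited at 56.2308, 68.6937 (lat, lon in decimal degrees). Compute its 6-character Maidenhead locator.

MO46if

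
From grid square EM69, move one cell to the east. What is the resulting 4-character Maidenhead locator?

Longitude square 6; +1 → 7.
The latitude characters are unchanged.

EM79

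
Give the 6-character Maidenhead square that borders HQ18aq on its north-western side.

Longitude subsquare a = 0; −1 → -1, wraps to 23 = x, carry into square.
Longitude square 1; −1 → 0.
Latitude subsquare q = 16; +1 → 17 = r.

HQ08xr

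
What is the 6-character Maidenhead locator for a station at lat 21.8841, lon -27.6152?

HL61ev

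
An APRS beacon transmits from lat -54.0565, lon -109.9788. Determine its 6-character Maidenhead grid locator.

DD55aw

Offset from 180°W / 90°S: lon 70.0212°, lat 35.9435°.
Field: lon ⌊70.0212/20⌋ = 3 → D; lat ⌊35.9435/10⌋ = 3 → D.
Square: lon ⌊10.0212/2⌋ = 5; lat ⌊5.9435/1⌋ = 5.
Subsquare: lon ⌊0.0212/0.0833333⌋ = 0 → a; lat ⌊0.9435/0.0416667⌋ = 22 → w.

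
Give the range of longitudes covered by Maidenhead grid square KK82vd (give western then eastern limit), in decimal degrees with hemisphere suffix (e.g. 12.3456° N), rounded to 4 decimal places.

Field K=10, K=10: +10·20° lon, +10·10° lat → SW at lon 20°, lat 10°.
Square 8, 2: +8·2° lon, +2·1° lat → SW at lon 36°, lat 12°.
Subsquare v=21, d=3: +21·0.0833333° lon, +3·0.0416667° lat → SW at lon 37.75°, lat 12.125°.
Cell spans 0.0833333° lon × 0.0416667° lat.
west 37.7500° E, east 37.8333° E.

37.7500° E, 37.8333° E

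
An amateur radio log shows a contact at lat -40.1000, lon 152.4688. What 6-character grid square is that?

Add 180° to longitude and 90° to latitude: 332.4688, 49.9000.
Field (20°×10°, letters A–R): 332.4688/20 → 16 → Q, 49.9000/10 → 4 → E; chars QE.
Square (2°×1°, digits 0–9): 12.4688/2 → 6, 9.9000/1 → 9; chars 69.
Subsquare (5′×2.5′, letters a–x): 0.4688/0.0833333 → 5 → f, 0.9000/0.0416667 → 21 → v; chars fv.

QE69fv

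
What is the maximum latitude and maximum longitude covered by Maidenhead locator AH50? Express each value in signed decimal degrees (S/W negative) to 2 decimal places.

-19.00, -168.00

Field A=0, H=7: +0·20° lon, +7·10° lat → SW at lon -180°, lat -20°.
Square 5, 0: +5·2° lon, +0·1° lat → SW at lon -170°, lat -20°.
Cell spans 2° lon × 1° lat. NE corner is SW corner plus one full cell.
latitude -19.00, longitude -168.00.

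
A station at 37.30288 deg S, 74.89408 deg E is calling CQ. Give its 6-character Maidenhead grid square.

MF72kq

Offset from 180°W / 90°S: lon 254.8941°, lat 52.6971°.
Field (20°×10°, letters A–R): lon ⌊254.8941/20⌋ = 12 → M; lat ⌊52.6971/10⌋ = 5 → F.
Square (2°×1°, digits 0–9): lon ⌊14.8941/2⌋ = 7; lat ⌊2.6971/1⌋ = 2.
Subsquare (5′×2.5′, letters a–x): lon ⌊0.8941/0.0833333⌋ = 10 → k; lat ⌊0.6971/0.0416667⌋ = 16 → q.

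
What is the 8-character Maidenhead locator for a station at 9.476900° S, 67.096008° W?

FI60km85

Shift to the Maidenhead origin (180°W, 90°S): lon 112.90399, lat 80.52310.
Field: lon ⌊112.90399/20⌋ = 5 → F; lat ⌊80.52310/10⌋ = 8 → I.
Square: lon ⌊12.90399/2⌋ = 6; lat ⌊0.52310/1⌋ = 0.
Subsquare: lon ⌊0.90399/0.0833333⌋ = 10 → k; lat ⌊0.52310/0.0416667⌋ = 12 → m.
Extended square: lon ⌊0.07066/0.00833333⌋ = 8; lat ⌊0.02310/0.00416667⌋ = 5.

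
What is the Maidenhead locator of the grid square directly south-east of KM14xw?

KM24av

Longitude subsquare x = 23; +1 → 24, wraps to 0 = a, carry into square.
Longitude square 1; +1 → 2.
Latitude subsquare w = 22; −1 → 21 = v.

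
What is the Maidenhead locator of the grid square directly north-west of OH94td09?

OH94se90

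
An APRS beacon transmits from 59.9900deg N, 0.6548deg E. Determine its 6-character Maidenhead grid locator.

Shift to the Maidenhead origin (180°W, 90°S): lon 180.6548, lat 149.9900.
Field: lon ⌊180.6548/20⌋ = 9 → J; lat ⌊149.9900/10⌋ = 14 → O.
Square: lon ⌊0.6548/2⌋ = 0; lat ⌊9.9900/1⌋ = 9.
Subsquare: lon ⌊0.6548/0.0833333⌋ = 7 → h; lat ⌊0.9900/0.0416667⌋ = 23 → x.

JO09hx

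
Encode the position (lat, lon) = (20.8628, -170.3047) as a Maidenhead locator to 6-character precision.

AL40uu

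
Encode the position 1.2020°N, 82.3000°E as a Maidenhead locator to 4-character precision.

NJ11

Add 180° to longitude and 90° to latitude: 262.30, 91.20.
Field (20°×10°, letters A–R): 262.30/20 → 13 → N, 91.20/10 → 9 → J; chars NJ.
Square (2°×1°, digits 0–9): 2.30/2 → 1, 1.20/1 → 1; chars 11.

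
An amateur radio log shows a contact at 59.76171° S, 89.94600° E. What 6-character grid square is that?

ND40xf

Shift to the Maidenhead origin (180°W, 90°S): lon 269.9460, lat 30.2383.
Field (20°×10°, letters A–R): 269.9460/20 → 13 → N, 30.2383/10 → 3 → D; chars ND.
Square (2°×1°, digits 0–9): 9.9460/2 → 4, 0.2383/1 → 0; chars 40.
Subsquare (5′×2.5′, letters a–x): 1.9460/0.0833333 → 23 → x, 0.2383/0.0416667 → 5 → f; chars xf.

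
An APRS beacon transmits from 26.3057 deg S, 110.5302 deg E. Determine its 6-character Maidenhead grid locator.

OG53gq

Shift to the Maidenhead origin (180°W, 90°S): lon 290.5302, lat 63.6943.
Field: 290.5302/20 → 14 → O, 63.6943/10 → 6 → G; chars OG.
Square: 10.5302/2 → 5, 3.6943/1 → 3; chars 53.
Subsquare: 0.5302/0.0833333 → 6 → g, 0.6943/0.0416667 → 16 → q; chars gq.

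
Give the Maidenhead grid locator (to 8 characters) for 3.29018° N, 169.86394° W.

Offset from 180°W / 90°S: lon 10.13606°, lat 93.29018°.
Field: lon ⌊10.13606/20⌋ = 0 → A; lat ⌊93.29018/10⌋ = 9 → J.
Square: lon ⌊10.13606/2⌋ = 5; lat ⌊3.29018/1⌋ = 3.
Subsquare: lon ⌊0.13606/0.0833333⌋ = 1 → b; lat ⌊0.29018/0.0416667⌋ = 6 → g.
Extended square: lon ⌊0.05273/0.00833333⌋ = 6; lat ⌊0.04018/0.00416667⌋ = 9.

AJ53bg69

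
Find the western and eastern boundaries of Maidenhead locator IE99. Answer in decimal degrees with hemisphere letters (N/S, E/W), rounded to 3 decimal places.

Field I=8, E=4: +8·20° lon, +4·10° lat → SW at lon -20°, lat -50°.
Square 9, 9: +9·2° lon, +9·1° lat → SW at lon -2°, lat -41°.
Cell spans 2° lon × 1° lat.
west 2.000° W, east 0.000° E.

2.000° W, 0.000° E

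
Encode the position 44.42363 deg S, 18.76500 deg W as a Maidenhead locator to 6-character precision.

IE05on

Offset from 180°W / 90°S: lon 161.2350°, lat 45.5764°.
Field: 161.2350/20 → 8 → I, 45.5764/10 → 4 → E; chars IE.
Square: 1.2350/2 → 0, 5.5764/1 → 5; chars 05.
Subsquare: 1.2350/0.0833333 → 14 → o, 0.5764/0.0416667 → 13 → n; chars on.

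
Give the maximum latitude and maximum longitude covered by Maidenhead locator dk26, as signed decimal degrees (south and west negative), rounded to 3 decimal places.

17.000, -114.000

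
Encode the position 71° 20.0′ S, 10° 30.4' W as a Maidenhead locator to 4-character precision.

Offset from 180°W / 90°S: lon 169.49°, lat 18.67°.
Field (20°×10°, letters A–R): lon ⌊169.49/20⌋ = 8 → I; lat ⌊18.67/10⌋ = 1 → B.
Square (2°×1°, digits 0–9): lon ⌊9.49/2⌋ = 4; lat ⌊8.67/1⌋ = 8.

IB48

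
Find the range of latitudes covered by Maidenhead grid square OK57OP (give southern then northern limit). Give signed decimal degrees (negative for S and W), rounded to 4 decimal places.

17.6250, 17.6667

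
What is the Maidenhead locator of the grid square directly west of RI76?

RI66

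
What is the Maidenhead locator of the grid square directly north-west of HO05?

Longitude square 0; −1 → -1, wraps to 9, carry into field.
Longitude field H = 7; −1 → 6 = G.
Latitude square 5; +1 → 6.

GO96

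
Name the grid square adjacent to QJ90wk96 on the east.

QJ90xk06

Longitude extended square 9; +1 → 10, wraps to 0, carry into subsquare.
Longitude subsquare w = 22; +1 → 23 = x.
The latitude characters are unchanged.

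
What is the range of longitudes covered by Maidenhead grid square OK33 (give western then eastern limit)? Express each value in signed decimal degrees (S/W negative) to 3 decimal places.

106.000, 108.000

Field O=14, K=10: +14·20° lon, +10·10° lat → SW at lon 100°, lat 10°.
Square 3, 3: +3·2° lon, +3·1° lat → SW at lon 106°, lat 13°.
Cell spans 2° lon × 1° lat.
west 106.000, east 108.000.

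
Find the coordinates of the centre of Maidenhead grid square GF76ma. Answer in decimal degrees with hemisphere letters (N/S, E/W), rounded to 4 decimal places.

33.9792° S, 44.9583° W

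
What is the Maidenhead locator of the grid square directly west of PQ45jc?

PQ45ic

Longitude subsquare j = 9; −1 → 8 = i.
The latitude characters are unchanged.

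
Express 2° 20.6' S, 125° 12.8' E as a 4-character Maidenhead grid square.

Shift to the Maidenhead origin (180°W, 90°S): lon 305.21, lat 87.66.
Field: lon ⌊305.21/20⌋ = 15 → P; lat ⌊87.66/10⌋ = 8 → I.
Square: lon ⌊5.21/2⌋ = 2; lat ⌊7.66/1⌋ = 7.

PI27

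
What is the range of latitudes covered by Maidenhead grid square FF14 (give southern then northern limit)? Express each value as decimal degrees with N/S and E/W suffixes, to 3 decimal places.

Field F=5, F=5: +5·20° lon, +5·10° lat → SW at lon -80°, lat -40°.
Square 1, 4: +1·2° lon, +4·1° lat → SW at lon -78°, lat -36°.
Cell spans 2° lon × 1° lat.
south 36.000° S, north 35.000° S.

36.000° S, 35.000° S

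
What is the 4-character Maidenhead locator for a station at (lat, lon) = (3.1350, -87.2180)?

Shift to the Maidenhead origin (180°W, 90°S): lon 92.78, lat 93.14.
Field (20°×10°, letters A–R): 92.78/20 → 4 → E, 93.14/10 → 9 → J; chars EJ.
Square (2°×1°, digits 0–9): 12.78/2 → 6, 3.14/1 → 3; chars 63.

EJ63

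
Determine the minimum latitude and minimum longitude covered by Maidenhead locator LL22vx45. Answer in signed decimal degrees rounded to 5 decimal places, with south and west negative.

Field L=11, L=11: +11·20° lon, +11·10° lat → SW at lon 40°, lat 20°.
Square 2, 2: +2·2° lon, +2·1° lat → SW at lon 44°, lat 22°.
Subsquare v=21, x=23: +21·0.0833333° lon, +23·0.0416667° lat → SW at lon 45.75°, lat 22.9583°.
Extended square 4, 5: +4·0.00833333° lon, +5·0.00416667° lat → SW at lon 45.7833°, lat 22.9792°.
latitude 22.97917, longitude 45.78333.

22.97917, 45.78333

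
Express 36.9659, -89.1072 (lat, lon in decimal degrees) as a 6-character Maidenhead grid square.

Offset from 180°W / 90°S: lon 90.8928°, lat 126.9659°.
Field (20°×10°, letters A–R): 90.8928/20 → 4 → E, 126.9659/10 → 12 → M; chars EM.
Square (2°×1°, digits 0–9): 10.8928/2 → 5, 6.9659/1 → 6; chars 56.
Subsquare (5′×2.5′, letters a–x): 0.8928/0.0833333 → 10 → k, 0.9659/0.0416667 → 23 → x; chars kx.

EM56kx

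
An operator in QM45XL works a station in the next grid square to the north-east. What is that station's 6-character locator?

QM55am

Longitude subsquare x = 23; +1 → 24, wraps to 0 = a, carry into square.
Longitude square 4; +1 → 5.
Latitude subsquare l = 11; +1 → 12 = m.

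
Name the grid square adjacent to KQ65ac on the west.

Longitude subsquare a = 0; −1 → -1, wraps to 23 = x, carry into square.
Longitude square 6; −1 → 5.
The latitude characters are unchanged.

KQ55xc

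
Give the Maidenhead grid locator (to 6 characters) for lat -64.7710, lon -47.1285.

Add 180° to longitude and 90° to latitude: 132.8715, 25.2290.
Field: 132.8715/20 → 6 → G, 25.2290/10 → 2 → C; chars GC.
Square: 12.8715/2 → 6, 5.2290/1 → 5; chars 65.
Subsquare: 0.8715/0.0833333 → 10 → k, 0.2290/0.0416667 → 5 → f; chars kf.

GC65kf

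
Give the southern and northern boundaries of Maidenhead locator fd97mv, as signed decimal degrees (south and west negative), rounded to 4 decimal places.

-52.1250, -52.0833

Field F=5, D=3: +5·20° lon, +3·10° lat → SW at lon -80°, lat -60°.
Square 9, 7: +9·2° lon, +7·1° lat → SW at lon -62°, lat -53°.
Subsquare m=12, v=21: +12·0.0833333° lon, +21·0.0416667° lat → SW at lon -61°, lat -52.125°.
Cell spans 0.0833333° lon × 0.0416667° lat.
south -52.1250, north -52.0833.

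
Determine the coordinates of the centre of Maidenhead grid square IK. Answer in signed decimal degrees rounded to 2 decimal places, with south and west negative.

Field I=8, K=10: +8·20° lon, +10·10° lat → SW at lon -20°, lat 10°.
Cell spans 20° lon × 10° lat. Centre is SW corner plus half of each.
latitude 15.00, longitude -10.00.

15.00, -10.00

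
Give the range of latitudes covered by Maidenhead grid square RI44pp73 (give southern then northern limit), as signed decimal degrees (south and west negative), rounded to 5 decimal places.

-5.36250, -5.35833

Field R=17, I=8: +17·20° lon, +8·10° lat → SW at lon 160°, lat -10°.
Square 4, 4: +4·2° lon, +4·1° lat → SW at lon 168°, lat -6°.
Subsquare p=15, p=15: +15·0.0833333° lon, +15·0.0416667° lat → SW at lon 169.25°, lat -5.375°.
Extended square 7, 3: +7·0.00833333° lon, +3·0.00416667° lat → SW at lon 169.308°, lat -5.3625°.
Cell spans 0.00833333° lon × 0.00416667° lat.
south -5.36250, north -5.35833.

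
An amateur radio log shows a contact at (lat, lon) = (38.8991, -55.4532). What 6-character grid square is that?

Shift to the Maidenhead origin (180°W, 90°S): lon 124.5468, lat 128.8991.
Field: lon ⌊124.5468/20⌋ = 6 → G; lat ⌊128.8991/10⌋ = 12 → M.
Square: lon ⌊4.5468/2⌋ = 2; lat ⌊8.8991/1⌋ = 8.
Subsquare: lon ⌊0.5468/0.0833333⌋ = 6 → g; lat ⌊0.8991/0.0416667⌋ = 21 → v.

GM28gv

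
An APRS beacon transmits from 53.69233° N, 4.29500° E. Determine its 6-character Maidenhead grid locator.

Shift to the Maidenhead origin (180°W, 90°S): lon 184.2950, lat 143.6923.
Field: lon ⌊184.2950/20⌋ = 9 → J; lat ⌊143.6923/10⌋ = 14 → O.
Square: lon ⌊4.2950/2⌋ = 2; lat ⌊3.6923/1⌋ = 3.
Subsquare: lon ⌊0.2950/0.0833333⌋ = 3 → d; lat ⌊0.6923/0.0416667⌋ = 16 → q.

JO23dq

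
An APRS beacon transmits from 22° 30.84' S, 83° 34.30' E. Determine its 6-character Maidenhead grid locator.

NG17sl

Offset from 180°W / 90°S: lon 263.5717°, lat 67.4860°.
Field (20°×10°, letters A–R): lon ⌊263.5717/20⌋ = 13 → N; lat ⌊67.4860/10⌋ = 6 → G.
Square (2°×1°, digits 0–9): lon ⌊3.5717/2⌋ = 1; lat ⌊7.4860/1⌋ = 7.
Subsquare (5′×2.5′, letters a–x): lon ⌊1.5717/0.0833333⌋ = 18 → s; lat ⌊0.4860/0.0416667⌋ = 11 → l.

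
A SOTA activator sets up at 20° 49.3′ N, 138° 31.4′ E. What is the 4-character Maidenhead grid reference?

Offset from 180°W / 90°S: lon 318.52°, lat 110.82°.
Field: lon ⌊318.52/20⌋ = 15 → P; lat ⌊110.82/10⌋ = 11 → L.
Square: lon ⌊18.52/2⌋ = 9; lat ⌊0.82/1⌋ = 0.

PL90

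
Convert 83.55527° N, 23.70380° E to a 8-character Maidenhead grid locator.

Add 180° to longitude and 90° to latitude: 203.70380, 173.55527.
Field: 203.70380/20 → 10 → K, 173.55527/10 → 17 → R; chars KR.
Square: 3.70380/2 → 1, 3.55527/1 → 3; chars 13.
Subsquare: 1.70380/0.0833333 → 20 → u, 0.55527/0.0416667 → 13 → n; chars un.
Extended square: 0.03713/0.00833333 → 4, 0.01360/0.00416667 → 3; chars 43.

KR13un43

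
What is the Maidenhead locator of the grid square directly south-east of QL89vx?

QL89ww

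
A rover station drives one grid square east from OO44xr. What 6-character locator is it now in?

Longitude subsquare x = 23; +1 → 24, wraps to 0 = a, carry into square.
Longitude square 4; +1 → 5.
The latitude characters are unchanged.

OO54ar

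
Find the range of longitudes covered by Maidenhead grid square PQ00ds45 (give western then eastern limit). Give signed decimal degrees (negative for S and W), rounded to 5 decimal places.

120.28333, 120.29167

Field P=15, Q=16: +15·20° lon, +16·10° lat → SW at lon 120°, lat 70°.
Square 0, 0: +0·2° lon, +0·1° lat → SW at lon 120°, lat 70°.
Subsquare d=3, s=18: +3·0.0833333° lon, +18·0.0416667° lat → SW at lon 120.25°, lat 70.75°.
Extended square 4, 5: +4·0.00833333° lon, +5·0.00416667° lat → SW at lon 120.283°, lat 70.7708°.
Cell spans 0.00833333° lon × 0.00416667° lat.
west 120.28333, east 120.29167.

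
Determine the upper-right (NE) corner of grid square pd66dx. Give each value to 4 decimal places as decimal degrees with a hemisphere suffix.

53.0000° S, 132.3333° E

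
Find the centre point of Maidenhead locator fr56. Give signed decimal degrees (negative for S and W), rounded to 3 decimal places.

86.500, -69.000

Field F=5, R=17: +5·20° lon, +17·10° lat → SW at lon -80°, lat 80°.
Square 5, 6: +5·2° lon, +6·1° lat → SW at lon -70°, lat 86°.
Cell spans 2° lon × 1° lat. Centre is SW corner plus half of each.
latitude 86.500, longitude -69.000.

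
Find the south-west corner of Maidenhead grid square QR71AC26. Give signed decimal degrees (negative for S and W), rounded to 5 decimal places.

81.10833, 154.01667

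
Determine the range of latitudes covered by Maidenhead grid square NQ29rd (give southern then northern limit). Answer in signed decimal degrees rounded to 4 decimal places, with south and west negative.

79.1250, 79.1667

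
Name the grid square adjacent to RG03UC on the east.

Longitude subsquare u = 20; +1 → 21 = v.
The latitude characters are unchanged.

RG03vc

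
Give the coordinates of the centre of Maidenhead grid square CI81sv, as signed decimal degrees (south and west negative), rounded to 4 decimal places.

-8.1042, -122.4583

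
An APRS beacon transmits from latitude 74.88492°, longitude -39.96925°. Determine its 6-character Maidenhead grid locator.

HQ04av

Offset from 180°W / 90°S: lon 140.0308°, lat 164.8849°.
Field: 140.0308/20 → 7 → H, 164.8849/10 → 16 → Q; chars HQ.
Square: 0.0308/2 → 0, 4.8849/1 → 4; chars 04.
Subsquare: 0.0308/0.0833333 → 0 → a, 0.8849/0.0416667 → 21 → v; chars av.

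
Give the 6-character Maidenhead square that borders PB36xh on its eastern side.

Longitude subsquare x = 23; +1 → 24, wraps to 0 = a, carry into square.
Longitude square 3; +1 → 4.
The latitude characters are unchanged.

PB46ah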